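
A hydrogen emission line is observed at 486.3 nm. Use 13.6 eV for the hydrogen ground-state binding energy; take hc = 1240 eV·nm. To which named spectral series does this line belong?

Balmer

ΔE = 1240/486.3 = 2.550 eV.
This matches 13.6 × (1/2² − 1/4²), so n_f = 2: the Balmer series.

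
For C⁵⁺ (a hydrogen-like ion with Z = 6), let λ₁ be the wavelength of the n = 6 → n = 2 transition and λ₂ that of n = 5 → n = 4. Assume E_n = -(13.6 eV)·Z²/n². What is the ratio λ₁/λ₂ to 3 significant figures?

λ ∝ 1/ΔE ∝ 1/(1/n_f² − 1/n_i²), and the Z² and hc factors cancel in the ratio.
λ₁/λ₂ = (1/4² − 1/5²)/(1/2² − 1/6²) = 0.02250/0.2222 = 0.101.

0.101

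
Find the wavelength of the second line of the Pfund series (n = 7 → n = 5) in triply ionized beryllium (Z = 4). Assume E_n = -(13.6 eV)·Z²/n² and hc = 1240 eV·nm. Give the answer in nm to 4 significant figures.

The Pfund series terminates on n_f = 5; the second line has n_i = 5+2 = 7.
ΔE = 217.6 × (1/5² − 1/7²) = 4.263 eV.
λ = 1240 / 4.263 = 290.9 nm.

290.9 nm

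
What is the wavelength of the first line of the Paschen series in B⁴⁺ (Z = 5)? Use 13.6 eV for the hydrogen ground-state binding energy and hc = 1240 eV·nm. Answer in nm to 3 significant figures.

The Paschen series terminates on n_f = 3; the first line has n_i = 3+1 = 4.
ΔE = 340.0 × (1/3² − 1/4²) = 16.53 eV.
λ = 1240 / 16.53 = 75.0 nm.

75.0 nm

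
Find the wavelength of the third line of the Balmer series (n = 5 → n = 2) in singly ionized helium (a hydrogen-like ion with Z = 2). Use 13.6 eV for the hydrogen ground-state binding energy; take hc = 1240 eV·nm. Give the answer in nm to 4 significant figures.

108.5 nm

The Balmer series terminates on n_f = 2; the third line has n_i = 2+3 = 5.
ΔE = 54.40 × (1/2² − 1/5²) = 11.42 eV.
λ = 1240 / 11.42 = 108.5 nm.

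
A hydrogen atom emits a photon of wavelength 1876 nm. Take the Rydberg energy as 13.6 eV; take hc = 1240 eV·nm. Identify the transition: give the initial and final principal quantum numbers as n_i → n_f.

n_i = 4, n_f = 3

The photon energy is ΔE = hc/λ = 1240 / 1876 = 0.6610 eV.
With Z = 1, ΔE = 13.60 × (1/n_f² − 1/n_i²), so 1/n_f² − 1/n_i² = 0.04860.
Trying n_f = 3 gives 1/n_i² = 0.06251, i.e. n_i ≈ 4; this pair matches.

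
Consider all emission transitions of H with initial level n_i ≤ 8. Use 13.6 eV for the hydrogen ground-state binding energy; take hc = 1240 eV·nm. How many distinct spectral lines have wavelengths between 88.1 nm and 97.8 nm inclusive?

5

Enumerate all n_i → n_f pairs with 1 ≤ n_f < n_i ≤ 8 and compute λ = 1240 / [13.6·1·(1/n_f² − 1/n_i²)].
Lines falling in [88.1, 97.8] nm: 8→1 (92.62 nm), 7→1 (93.08 nm), 6→1 (93.78 nm), 5→1 (94.98 nm), 4→1 (97.25 nm).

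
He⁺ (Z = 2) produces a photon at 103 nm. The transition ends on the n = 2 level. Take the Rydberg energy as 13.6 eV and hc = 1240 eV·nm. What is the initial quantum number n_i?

The photon energy is ΔE = hc/λ = 1240 / 103 = 12.04 eV.
With Z = 2, ΔE = 54.40 × (1/n_f² − 1/n_i²), so 1/n_f² − 1/n_i² = 0.2213.
With n_f = 2: 1/n_i² = 1/4 − 0.2213 = 0.02870, so n_i ≈ 5.90.

n_i = 6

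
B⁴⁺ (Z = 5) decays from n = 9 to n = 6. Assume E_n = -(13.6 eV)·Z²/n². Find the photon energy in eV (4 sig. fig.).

5.247 eV

The Bohr energies scale as Z², so for Z = 5: E_n = −340.0/n² eV.
E_9 = −340.0/81 = −4.198 eV and E_6 = −340.0/36 = −9.444 eV.
The photon energy is |E_9 − E_6| = 5.247 eV.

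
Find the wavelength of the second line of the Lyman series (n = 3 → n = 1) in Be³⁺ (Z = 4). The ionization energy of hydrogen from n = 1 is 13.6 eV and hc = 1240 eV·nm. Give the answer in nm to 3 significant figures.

6.41 nm

The Lyman series terminates on n_f = 1; the second line has n_i = 1+2 = 3.
ΔE = 217.6 × (1/1² − 1/3²) = 193.4 eV.
λ = 1240 / 193.4 = 6.41 nm.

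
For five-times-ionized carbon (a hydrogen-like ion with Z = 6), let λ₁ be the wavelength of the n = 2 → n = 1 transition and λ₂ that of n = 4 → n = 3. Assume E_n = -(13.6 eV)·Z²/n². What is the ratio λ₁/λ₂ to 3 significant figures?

0.0648

λ ∝ 1/ΔE ∝ 1/(1/n_f² − 1/n_i²), and the Z² and hc factors cancel in the ratio.
λ₁/λ₂ = (1/3² − 1/4²)/(1/1² − 1/2²) = 0.04861/0.7500 = 0.0648.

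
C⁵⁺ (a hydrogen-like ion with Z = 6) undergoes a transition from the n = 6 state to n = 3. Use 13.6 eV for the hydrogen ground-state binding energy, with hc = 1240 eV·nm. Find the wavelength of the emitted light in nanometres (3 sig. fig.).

For Z = 6 the level energies scale as Z², so the effective Rydberg energy is 13.6 × 36 = 489.6 eV.
ΔE = 489.6 × (1/3² − 1/6²) = 489.6 × 0.08333 = 40.80 eV.
λ = hc/ΔE = 1240 / 40.80 = 30.4 nm.

30.4 nm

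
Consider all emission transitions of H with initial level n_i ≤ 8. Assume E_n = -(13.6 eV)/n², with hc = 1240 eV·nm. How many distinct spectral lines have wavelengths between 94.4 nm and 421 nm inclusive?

7

Enumerate all n_i → n_f pairs with 1 ≤ n_f < n_i ≤ 8 and compute λ = 1240 / [13.6·1·(1/n_f² − 1/n_i²)].
Lines falling in [94.4, 421] nm: 5→1 (94.98 nm), 4→1 (97.25 nm), 3→1 (102.6 nm), 2→1 (121.6 nm), 8→2 (389.0 nm), 7→2 (397.1 nm), 6→2 (410.3 nm).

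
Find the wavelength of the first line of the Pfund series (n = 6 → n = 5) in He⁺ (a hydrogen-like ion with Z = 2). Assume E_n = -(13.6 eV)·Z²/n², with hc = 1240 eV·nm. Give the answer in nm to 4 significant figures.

1865 nm

The Pfund series terminates on n_f = 5; the first line has n_i = 5+1 = 6.
ΔE = 54.40 × (1/5² − 1/6²) = 0.6649 eV.
λ = 1240 / 0.6649 = 1865 nm.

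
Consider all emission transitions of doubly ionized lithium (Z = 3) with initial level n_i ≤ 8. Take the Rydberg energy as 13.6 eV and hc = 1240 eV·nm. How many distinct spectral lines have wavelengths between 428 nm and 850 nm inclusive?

Enumerate all n_i → n_f pairs with 1 ≤ n_f < n_i ≤ 8 and compute λ = 1240 / [13.6·9·(1/n_f² − 1/n_i²)].
Lines falling in [428, 850] nm: 5→4 (450.3 nm), 7→5 (517.1 nm), 6→5 (828.9 nm), 8→6 (833.6 nm).

4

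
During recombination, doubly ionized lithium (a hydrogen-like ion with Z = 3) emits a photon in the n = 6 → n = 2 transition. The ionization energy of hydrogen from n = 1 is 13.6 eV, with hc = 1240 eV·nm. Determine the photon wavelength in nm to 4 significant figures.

For Z = 3 the level energies scale as Z², so the effective Rydberg energy is 13.6 × 9 = 122.4 eV.
ΔE = 122.4 × (1/2² − 1/6²) = 122.4 × 0.2222 = 27.20 eV.
λ = hc/ΔE = 1240 / 27.20 = 45.59 nm.

45.59 nm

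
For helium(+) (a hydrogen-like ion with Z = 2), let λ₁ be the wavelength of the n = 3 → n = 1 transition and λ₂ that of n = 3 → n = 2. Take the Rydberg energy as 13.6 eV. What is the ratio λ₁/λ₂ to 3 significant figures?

λ ∝ 1/ΔE ∝ 1/(1/n_f² − 1/n_i²), and the Z² and hc factors cancel in the ratio.
λ₁/λ₂ = (1/2² − 1/3²)/(1/1² − 1/3²) = 0.1389/0.8889 = 0.156.

0.156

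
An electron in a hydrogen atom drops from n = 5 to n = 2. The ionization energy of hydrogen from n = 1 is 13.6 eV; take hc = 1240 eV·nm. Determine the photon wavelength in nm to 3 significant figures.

434 nm

ΔE = 13.60 × (1/2² − 1/5²) = 13.60 × 0.2100 = 2.856 eV.
λ = hc/ΔE = 1240 / 2.856 = 434 nm.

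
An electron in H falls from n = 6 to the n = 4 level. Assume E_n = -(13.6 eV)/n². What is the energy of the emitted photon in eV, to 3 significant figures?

E_6 = −13.60/36 = −0.3778 eV and E_4 = −13.60/16 = −0.8500 eV.
The photon energy is |E_6 − E_4| = 0.472 eV.

0.472 eV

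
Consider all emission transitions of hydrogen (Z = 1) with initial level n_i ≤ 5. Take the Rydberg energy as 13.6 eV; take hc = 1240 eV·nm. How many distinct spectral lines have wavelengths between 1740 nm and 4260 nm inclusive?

2

Enumerate all n_i → n_f pairs with 1 ≤ n_f < n_i ≤ 5 and compute λ = 1240 / [13.6·1·(1/n_f² − 1/n_i²)].
Lines falling in [1740, 4260] nm: 4→3 (1876 nm), 5→4 (4052 nm).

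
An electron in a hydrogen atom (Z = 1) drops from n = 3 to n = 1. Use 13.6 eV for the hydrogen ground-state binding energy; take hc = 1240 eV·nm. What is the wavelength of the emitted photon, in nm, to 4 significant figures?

102.6 nm

ΔE = 13.60 × (1/1² − 1/3²) = 13.60 × 0.8889 = 12.09 eV.
λ = hc/ΔE = 1240 / 12.09 = 102.6 nm.
This line belongs to the Lyman series.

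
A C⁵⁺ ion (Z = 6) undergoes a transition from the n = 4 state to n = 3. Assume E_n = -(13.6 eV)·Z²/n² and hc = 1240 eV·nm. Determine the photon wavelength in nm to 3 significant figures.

For Z = 6 the level energies scale as Z², so the effective Rydberg energy is 13.6 × 36 = 489.6 eV.
ΔE = 489.6 × (1/3² − 1/4²) = 489.6 × 0.04861 = 23.80 eV.
λ = hc/ΔE = 1240 / 23.80 = 52.1 nm.

52.1 nm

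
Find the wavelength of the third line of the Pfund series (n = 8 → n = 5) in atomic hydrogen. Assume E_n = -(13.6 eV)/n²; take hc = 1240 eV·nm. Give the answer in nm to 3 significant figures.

3740 nm

The Pfund series terminates on n_f = 5; the third line has n_i = 5+3 = 8.
ΔE = 13.60 × (1/5² − 1/8²) = 0.3315 eV.
λ = 1240 / 0.3315 = 3740 nm.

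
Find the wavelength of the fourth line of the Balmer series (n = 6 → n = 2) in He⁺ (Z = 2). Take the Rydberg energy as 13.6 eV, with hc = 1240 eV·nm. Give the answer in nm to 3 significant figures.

103 nm

The Balmer series terminates on n_f = 2; the fourth line has n_i = 2+4 = 6.
ΔE = 54.40 × (1/2² − 1/6²) = 12.09 eV.
λ = 1240 / 12.09 = 103 nm.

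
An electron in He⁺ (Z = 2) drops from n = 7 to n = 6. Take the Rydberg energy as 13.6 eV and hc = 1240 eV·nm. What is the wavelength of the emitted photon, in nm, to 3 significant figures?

3090 nm

For Z = 2 the level energies scale as Z², so the effective Rydberg energy is 13.6 × 4 = 54.40 eV.
ΔE = 54.40 × (1/6² − 1/7²) = 54.40 × 0.007370 = 0.4009 eV.
λ = hc/ΔE = 1240 / 0.4009 = 3090 nm.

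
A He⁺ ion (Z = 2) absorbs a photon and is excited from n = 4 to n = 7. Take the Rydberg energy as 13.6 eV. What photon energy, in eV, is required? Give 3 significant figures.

The Bohr energies scale as Z², so for Z = 2: E_n = −54.40/n² eV.
E_7 = −54.40/49 = −1.110 eV and E_4 = −54.40/16 = −3.400 eV.
The photon energy is |E_7 − E_4| = 2.29 eV.

2.29 eV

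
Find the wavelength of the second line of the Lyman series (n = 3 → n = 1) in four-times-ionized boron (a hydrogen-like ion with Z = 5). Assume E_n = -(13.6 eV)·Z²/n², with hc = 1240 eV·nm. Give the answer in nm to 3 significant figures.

4.10 nm

The Lyman series terminates on n_f = 1; the second line has n_i = 1+2 = 3.
ΔE = 340.0 × (1/1² − 1/3²) = 302.2 eV.
λ = 1240 / 302.2 = 4.10 nm.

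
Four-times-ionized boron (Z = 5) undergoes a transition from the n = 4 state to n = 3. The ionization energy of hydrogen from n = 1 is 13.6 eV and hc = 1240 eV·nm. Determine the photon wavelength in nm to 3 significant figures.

75.0 nm

For Z = 5 the level energies scale as Z², so the effective Rydberg energy is 13.6 × 25 = 340.0 eV.
ΔE = 340.0 × (1/3² − 1/4²) = 340.0 × 0.04861 = 16.53 eV.
λ = hc/ΔE = 1240 / 16.53 = 75.0 nm.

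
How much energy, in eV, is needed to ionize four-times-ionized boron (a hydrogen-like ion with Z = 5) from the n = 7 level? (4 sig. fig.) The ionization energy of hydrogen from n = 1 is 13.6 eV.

6.939 eV

E_n = −13.6 Z²/n² = −340.0/n² eV for Z = 5.
E_7 = −340.0/49 = −6.939 eV, so ionization (to E = 0) requires 6.939 eV.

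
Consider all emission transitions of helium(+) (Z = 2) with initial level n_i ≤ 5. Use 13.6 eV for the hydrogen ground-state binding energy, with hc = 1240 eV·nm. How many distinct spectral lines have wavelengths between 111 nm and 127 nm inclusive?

Enumerate all n_i → n_f pairs with 1 ≤ n_f < n_i ≤ 5 and compute λ = 1240 / [13.6·4·(1/n_f² − 1/n_i²)].
Lines falling in [111, 127] nm: 4→2 (121.6 nm).

1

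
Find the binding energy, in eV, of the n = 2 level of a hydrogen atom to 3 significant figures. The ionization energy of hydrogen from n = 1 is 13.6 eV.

3.40 eV

E_2 = −13.60/4 = −3.40 eV, so ionization (to E = 0) requires 3.40 eV.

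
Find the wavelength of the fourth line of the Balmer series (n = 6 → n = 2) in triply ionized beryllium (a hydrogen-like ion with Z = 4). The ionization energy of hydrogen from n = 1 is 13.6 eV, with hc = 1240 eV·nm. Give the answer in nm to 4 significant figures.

25.64 nm

The Balmer series terminates on n_f = 2; the fourth line has n_i = 2+4 = 6.
ΔE = 217.6 × (1/2² − 1/6²) = 48.36 eV.
λ = 1240 / 48.36 = 25.64 nm.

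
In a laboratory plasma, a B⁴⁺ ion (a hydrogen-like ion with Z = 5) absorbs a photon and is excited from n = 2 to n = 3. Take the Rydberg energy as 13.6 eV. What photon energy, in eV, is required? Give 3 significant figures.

47.2 eV

The Bohr energies scale as Z², so for Z = 5: E_n = −340.0/n² eV.
E_3 = −340.0/9 = −37.78 eV and E_2 = −340.0/4 = −85.00 eV.
The photon energy is |E_3 − E_2| = 47.2 eV.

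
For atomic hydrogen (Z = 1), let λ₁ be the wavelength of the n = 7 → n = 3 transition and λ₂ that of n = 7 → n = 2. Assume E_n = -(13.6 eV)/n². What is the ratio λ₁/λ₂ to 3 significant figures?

2.53

λ ∝ 1/ΔE ∝ 1/(1/n_f² − 1/n_i²), and the Z² and hc factors cancel in the ratio.
λ₁/λ₂ = (1/2² − 1/7²)/(1/3² − 1/7²) = 0.2296/0.09070 = 2.53.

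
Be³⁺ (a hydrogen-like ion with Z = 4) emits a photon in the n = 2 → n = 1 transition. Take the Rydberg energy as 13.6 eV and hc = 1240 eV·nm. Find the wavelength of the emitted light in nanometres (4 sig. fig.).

7.598 nm

For Z = 4 the level energies scale as Z², so the effective Rydberg energy is 13.6 × 16 = 217.6 eV.
ΔE = 217.6 × (1/1² − 1/2²) = 217.6 × 0.7500 = 163.2 eV.
λ = hc/ΔE = 1240 / 163.2 = 7.598 nm.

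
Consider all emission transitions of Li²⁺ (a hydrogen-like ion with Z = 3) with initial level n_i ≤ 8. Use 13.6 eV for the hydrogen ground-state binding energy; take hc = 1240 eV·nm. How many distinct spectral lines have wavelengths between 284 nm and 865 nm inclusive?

Enumerate all n_i → n_f pairs with 1 ≤ n_f < n_i ≤ 8 and compute λ = 1240 / [13.6·9·(1/n_f² − 1/n_i²)].
Lines falling in [284, 865] nm: 6→4 (291.8 nm), 8→5 (415.6 nm), 5→4 (450.3 nm), 7→5 (517.1 nm), 6→5 (828.9 nm), 8→6 (833.6 nm).

6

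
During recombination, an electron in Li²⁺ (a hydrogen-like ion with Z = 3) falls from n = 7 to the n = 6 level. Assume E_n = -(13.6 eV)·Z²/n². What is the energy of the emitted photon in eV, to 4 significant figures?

0.9020 eV

The Bohr energies scale as Z², so for Z = 3: E_n = −122.4/n² eV.
E_7 = −122.4/49 = −2.498 eV and E_6 = −122.4/36 = −3.400 eV.
The photon energy is |E_7 − E_6| = 0.9020 eV.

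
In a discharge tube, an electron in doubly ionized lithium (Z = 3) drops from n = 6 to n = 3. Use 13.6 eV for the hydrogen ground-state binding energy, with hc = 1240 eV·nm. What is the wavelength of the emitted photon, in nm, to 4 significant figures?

For Z = 3 the level energies scale as Z², so the effective Rydberg energy is 13.6 × 9 = 122.4 eV.
ΔE = 122.4 × (1/3² − 1/6²) = 122.4 × 0.08333 = 10.20 eV.
λ = hc/ΔE = 1240 / 10.20 = 121.6 nm.

121.6 nm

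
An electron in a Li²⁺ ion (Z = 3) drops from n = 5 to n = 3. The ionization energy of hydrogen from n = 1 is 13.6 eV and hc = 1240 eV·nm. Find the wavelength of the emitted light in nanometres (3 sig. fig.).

142 nm

For Z = 3 the level energies scale as Z², so the effective Rydberg energy is 13.6 × 9 = 122.4 eV.
ΔE = 122.4 × (1/3² − 1/5²) = 122.4 × 0.07111 = 8.704 eV.
λ = hc/ΔE = 1240 / 8.704 = 142 nm.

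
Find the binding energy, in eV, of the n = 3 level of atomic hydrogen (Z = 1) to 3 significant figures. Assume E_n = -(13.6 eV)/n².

E_3 = −13.60/9 = −1.51 eV, so ionization (to E = 0) requires 1.51 eV.

1.51 eV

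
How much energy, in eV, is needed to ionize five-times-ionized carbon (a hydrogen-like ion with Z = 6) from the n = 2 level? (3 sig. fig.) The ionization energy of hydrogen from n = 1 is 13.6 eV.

122 eV

E_n = −13.6 Z²/n² = −489.6/n² eV for Z = 6.
E_2 = −489.6/4 = −122 eV, so ionization (to E = 0) requires 122 eV.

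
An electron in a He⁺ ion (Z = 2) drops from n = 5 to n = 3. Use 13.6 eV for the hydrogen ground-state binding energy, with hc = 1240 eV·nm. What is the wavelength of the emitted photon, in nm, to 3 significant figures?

321 nm

For Z = 2 the level energies scale as Z², so the effective Rydberg energy is 13.6 × 4 = 54.40 eV.
ΔE = 54.40 × (1/3² − 1/5²) = 54.40 × 0.07111 = 3.868 eV.
λ = hc/ΔE = 1240 / 3.868 = 321 nm.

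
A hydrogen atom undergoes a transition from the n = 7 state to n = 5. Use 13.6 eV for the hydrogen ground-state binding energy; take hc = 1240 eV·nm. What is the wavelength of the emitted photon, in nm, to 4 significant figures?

4654 nm

ΔE = 13.60 × (1/5² − 1/7²) = 13.60 × 0.01959 = 0.2664 eV.
λ = hc/ΔE = 1240 / 0.2664 = 4654 nm.
This line belongs to the Pfund series.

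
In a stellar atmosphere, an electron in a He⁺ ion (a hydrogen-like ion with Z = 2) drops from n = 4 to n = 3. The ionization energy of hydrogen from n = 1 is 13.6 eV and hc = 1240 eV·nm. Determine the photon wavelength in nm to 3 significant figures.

469 nm

For Z = 2 the level energies scale as Z², so the effective Rydberg energy is 13.6 × 4 = 54.40 eV.
ΔE = 54.40 × (1/3² − 1/4²) = 54.40 × 0.04861 = 2.644 eV.
λ = hc/ΔE = 1240 / 2.644 = 469 nm.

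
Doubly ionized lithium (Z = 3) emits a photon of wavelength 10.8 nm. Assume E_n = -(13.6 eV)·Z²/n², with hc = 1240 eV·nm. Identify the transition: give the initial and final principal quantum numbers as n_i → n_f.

n_i = 4, n_f = 1

The photon energy is ΔE = hc/λ = 1240 / 10.8 = 114.8 eV.
With Z = 3, ΔE = 122.4 × (1/n_f² − 1/n_i²), so 1/n_f² − 1/n_i² = 0.9380.
Trying n_f = 1 gives 1/n_i² = 0.06197, i.e. n_i ≈ 4; this pair matches.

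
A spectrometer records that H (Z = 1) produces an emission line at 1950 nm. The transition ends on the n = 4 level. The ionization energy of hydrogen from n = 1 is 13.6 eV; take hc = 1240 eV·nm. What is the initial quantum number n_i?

The photon energy is ΔE = hc/λ = 1240 / 1950 = 0.6359 eV.
With Z = 1, ΔE = 13.60 × (1/n_f² − 1/n_i²), so 1/n_f² − 1/n_i² = 0.04676.
With n_f = 4: 1/n_i² = 1/16 − 0.04676 = 0.01574, so n_i ≈ 7.97.

n_i = 8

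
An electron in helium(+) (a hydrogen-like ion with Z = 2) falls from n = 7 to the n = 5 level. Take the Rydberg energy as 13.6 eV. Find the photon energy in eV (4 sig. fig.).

1.066 eV

The Bohr energies scale as Z², so for Z = 2: E_n = −54.40/n² eV.
E_7 = −54.40/49 = −1.110 eV and E_5 = −54.40/25 = −2.176 eV.
The photon energy is |E_7 − E_5| = 1.066 eV.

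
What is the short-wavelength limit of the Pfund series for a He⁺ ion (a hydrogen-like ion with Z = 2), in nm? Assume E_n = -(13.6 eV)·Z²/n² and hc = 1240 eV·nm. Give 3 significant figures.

The Pfund series has lower level n_f = 5; the series limit corresponds to n_i → ∞.
ΔE_max = 13.6 × 4 / 5² = 2.176 eV.
λ_min = 1240 / 2.176 = 570 nm.

570 nm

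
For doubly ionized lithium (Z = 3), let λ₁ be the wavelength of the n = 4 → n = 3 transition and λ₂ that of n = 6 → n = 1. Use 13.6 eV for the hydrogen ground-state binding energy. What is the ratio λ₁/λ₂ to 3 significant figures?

λ ∝ 1/ΔE ∝ 1/(1/n_f² − 1/n_i²), and the Z² and hc factors cancel in the ratio.
λ₁/λ₂ = (1/1² − 1/6²)/(1/3² − 1/4²) = 0.9722/0.04861 = 20.0.

20.0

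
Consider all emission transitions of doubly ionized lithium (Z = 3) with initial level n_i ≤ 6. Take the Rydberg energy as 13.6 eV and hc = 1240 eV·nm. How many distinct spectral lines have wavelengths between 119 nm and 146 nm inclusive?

2

Enumerate all n_i → n_f pairs with 1 ≤ n_f < n_i ≤ 6 and compute λ = 1240 / [13.6·9·(1/n_f² − 1/n_i²)].
Lines falling in [119, 146] nm: 6→3 (121.6 nm), 5→3 (142.5 nm).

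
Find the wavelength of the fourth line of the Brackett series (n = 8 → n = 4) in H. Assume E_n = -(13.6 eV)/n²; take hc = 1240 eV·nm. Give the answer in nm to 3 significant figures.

1950 nm

The Brackett series terminates on n_f = 4; the fourth line has n_i = 4+4 = 8.
ΔE = 13.60 × (1/4² − 1/8²) = 0.6375 eV.
λ = 1240 / 0.6375 = 1950 nm.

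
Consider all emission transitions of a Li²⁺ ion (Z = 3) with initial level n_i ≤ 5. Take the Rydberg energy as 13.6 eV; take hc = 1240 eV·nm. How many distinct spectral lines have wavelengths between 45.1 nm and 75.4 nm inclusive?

Enumerate all n_i → n_f pairs with 1 ≤ n_f < n_i ≤ 5 and compute λ = 1240 / [13.6·9·(1/n_f² − 1/n_i²)].
Lines falling in [45.1, 75.4] nm: 5→2 (48.24 nm), 4→2 (54.03 nm), 3→2 (72.94 nm).

3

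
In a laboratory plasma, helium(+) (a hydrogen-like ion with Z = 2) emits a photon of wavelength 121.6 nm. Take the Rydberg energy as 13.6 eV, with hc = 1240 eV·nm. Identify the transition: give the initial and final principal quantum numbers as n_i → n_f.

n_i = 4, n_f = 2

The photon energy is ΔE = hc/λ = 1240 / 121.6 = 10.20 eV.
With Z = 2, ΔE = 54.40 × (1/n_f² − 1/n_i²), so 1/n_f² − 1/n_i² = 0.1875.
Trying n_f = 2 gives 1/n_i² = 0.06255, i.e. n_i ≈ 4; this pair matches.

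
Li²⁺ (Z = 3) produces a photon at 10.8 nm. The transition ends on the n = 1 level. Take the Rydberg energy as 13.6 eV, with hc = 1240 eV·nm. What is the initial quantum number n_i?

The photon energy is ΔE = hc/λ = 1240 / 10.8 = 114.8 eV.
With Z = 3, ΔE = 122.4 × (1/n_f² − 1/n_i²), so 1/n_f² − 1/n_i² = 0.9380.
With n_f = 1: 1/n_i² = 1/1 − 0.9380 = 0.06197, so n_i ≈ 4.02.

n_i = 4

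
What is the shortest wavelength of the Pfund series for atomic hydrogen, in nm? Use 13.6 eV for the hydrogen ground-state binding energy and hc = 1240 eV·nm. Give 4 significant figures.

2279 nm

The Pfund series has lower level n_f = 5; the series limit corresponds to n_i → ∞.
ΔE_max = 13.6 × 1 / 5² = 0.5440 eV.
λ_min = 1240 / 0.5440 = 2279 nm.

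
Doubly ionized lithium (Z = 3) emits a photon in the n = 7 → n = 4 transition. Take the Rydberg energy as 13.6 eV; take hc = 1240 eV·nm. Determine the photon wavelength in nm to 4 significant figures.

240.7 nm

For Z = 3 the level energies scale as Z², so the effective Rydberg energy is 13.6 × 9 = 122.4 eV.
ΔE = 122.4 × (1/4² − 1/7²) = 122.4 × 0.04209 = 5.152 eV.
λ = hc/ΔE = 1240 / 5.152 = 240.7 nm.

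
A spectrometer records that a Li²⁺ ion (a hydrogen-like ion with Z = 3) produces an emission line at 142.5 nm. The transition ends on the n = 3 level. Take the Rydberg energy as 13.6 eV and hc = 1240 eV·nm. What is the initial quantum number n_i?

The photon energy is ΔE = hc/λ = 1240 / 142.5 = 8.702 eV.
With Z = 3, ΔE = 122.4 × (1/n_f² − 1/n_i²), so 1/n_f² − 1/n_i² = 0.07109.
With n_f = 3: 1/n_i² = 1/9 − 0.07109 = 0.04002, so n_i ≈ 5.00.

n_i = 5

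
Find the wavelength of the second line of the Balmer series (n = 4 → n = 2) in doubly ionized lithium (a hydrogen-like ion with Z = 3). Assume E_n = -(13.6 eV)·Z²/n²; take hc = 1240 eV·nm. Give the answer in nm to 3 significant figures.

54.0 nm

The Balmer series terminates on n_f = 2; the second line has n_i = 2+2 = 4.
ΔE = 122.4 × (1/2² − 1/4²) = 22.95 eV.
λ = 1240 / 22.95 = 54.0 nm.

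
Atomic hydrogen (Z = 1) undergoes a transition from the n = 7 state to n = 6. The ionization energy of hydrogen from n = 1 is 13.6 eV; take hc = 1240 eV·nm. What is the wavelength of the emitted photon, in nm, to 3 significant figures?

12400 nm

ΔE = 13.60 × (1/6² − 1/7²) = 13.60 × 0.007370 = 0.1002 eV.
λ = hc/ΔE = 1240 / 0.1002 = 12400 nm.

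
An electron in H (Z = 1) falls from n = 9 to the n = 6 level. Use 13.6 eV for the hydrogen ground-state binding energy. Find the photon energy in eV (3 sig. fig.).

E_9 = −13.60/81 = −0.1679 eV and E_6 = −13.60/36 = −0.3778 eV.
The photon energy is |E_9 − E_6| = 0.210 eV.

0.210 eV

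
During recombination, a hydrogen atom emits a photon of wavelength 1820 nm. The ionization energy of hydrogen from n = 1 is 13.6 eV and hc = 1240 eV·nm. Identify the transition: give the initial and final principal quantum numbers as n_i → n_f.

n_i = 9, n_f = 4

The photon energy is ΔE = hc/λ = 1240 / 1820 = 0.6813 eV.
With Z = 1, ΔE = 13.60 × (1/n_f² − 1/n_i²), so 1/n_f² − 1/n_i² = 0.05010.
Trying n_f = 4 gives 1/n_i² = 0.01240, i.e. n_i ≈ 9; this pair matches.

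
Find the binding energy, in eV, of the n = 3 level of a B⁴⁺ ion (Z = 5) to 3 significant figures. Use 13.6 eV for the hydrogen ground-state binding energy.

E_n = −13.6 Z²/n² = −340.0/n² eV for Z = 5.
E_3 = −340.0/9 = −37.8 eV, so ionization (to E = 0) requires 37.8 eV.

37.8 eV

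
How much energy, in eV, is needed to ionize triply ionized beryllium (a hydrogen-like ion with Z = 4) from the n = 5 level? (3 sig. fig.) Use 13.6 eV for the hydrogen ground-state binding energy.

E_n = −13.6 Z²/n² = −217.6/n² eV for Z = 4.
E_5 = −217.6/25 = −8.70 eV, so ionization (to E = 0) requires 8.70 eV.

8.70 eV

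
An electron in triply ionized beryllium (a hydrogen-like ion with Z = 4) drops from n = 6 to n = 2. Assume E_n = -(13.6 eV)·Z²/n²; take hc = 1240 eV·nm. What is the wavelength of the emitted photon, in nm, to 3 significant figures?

For Z = 4 the level energies scale as Z², so the effective Rydberg energy is 13.6 × 16 = 217.6 eV.
ΔE = 217.6 × (1/2² − 1/6²) = 217.6 × 0.2222 = 48.36 eV.
λ = hc/ΔE = 1240 / 48.36 = 25.6 nm.

25.6 nm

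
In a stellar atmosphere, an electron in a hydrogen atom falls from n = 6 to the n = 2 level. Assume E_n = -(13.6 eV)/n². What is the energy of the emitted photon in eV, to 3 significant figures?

E_6 = −13.60/36 = −0.3778 eV and E_2 = −13.60/4 = −3.400 eV.
The photon energy is |E_6 − E_2| = 3.02 eV.

3.02 eV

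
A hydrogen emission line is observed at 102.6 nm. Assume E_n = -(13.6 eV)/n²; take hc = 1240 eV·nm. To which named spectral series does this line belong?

ΔE = 1240/102.6 = 12.09 eV.
This matches 13.6 × (1/1² − 1/3²), so n_f = 1: the Lyman series.

Lyman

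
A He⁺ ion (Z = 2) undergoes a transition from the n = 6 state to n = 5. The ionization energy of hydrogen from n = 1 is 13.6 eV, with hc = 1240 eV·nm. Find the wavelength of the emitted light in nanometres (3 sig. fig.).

1860 nm

For Z = 2 the level energies scale as Z², so the effective Rydberg energy is 13.6 × 4 = 54.40 eV.
ΔE = 54.40 × (1/5² − 1/6²) = 54.40 × 0.01222 = 0.6649 eV.
λ = hc/ΔE = 1240 / 0.6649 = 1860 nm.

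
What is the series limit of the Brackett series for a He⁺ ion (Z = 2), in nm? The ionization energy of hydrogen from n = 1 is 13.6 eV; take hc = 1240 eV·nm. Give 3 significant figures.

The Brackett series has lower level n_f = 4; the series limit corresponds to n_i → ∞.
ΔE_max = 13.6 × 4 / 4² = 3.400 eV.
λ_min = 1240 / 3.400 = 365 nm.

365 nm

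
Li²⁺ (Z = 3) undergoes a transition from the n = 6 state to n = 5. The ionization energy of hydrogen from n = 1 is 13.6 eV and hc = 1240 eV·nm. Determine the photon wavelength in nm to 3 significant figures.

For Z = 3 the level energies scale as Z², so the effective Rydberg energy is 13.6 × 9 = 122.4 eV.
ΔE = 122.4 × (1/5² − 1/6²) = 122.4 × 0.01222 = 1.496 eV.
λ = hc/ΔE = 1240 / 1.496 = 829 nm.

829 nm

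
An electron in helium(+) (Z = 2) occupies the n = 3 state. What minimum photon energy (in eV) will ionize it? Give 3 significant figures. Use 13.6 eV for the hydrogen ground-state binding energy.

E_n = −13.6 Z²/n² = −54.40/n² eV for Z = 2.
E_3 = −54.40/9 = −6.04 eV, so ionization (to E = 0) requires 6.04 eV.

6.04 eV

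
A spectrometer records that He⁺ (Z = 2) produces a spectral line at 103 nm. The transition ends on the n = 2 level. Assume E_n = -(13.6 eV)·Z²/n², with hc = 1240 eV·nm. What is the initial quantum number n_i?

n_i = 6

The photon energy is ΔE = hc/λ = 1240 / 103 = 12.04 eV.
With Z = 2, ΔE = 54.40 × (1/n_f² − 1/n_i²), so 1/n_f² − 1/n_i² = 0.2213.
With n_f = 2: 1/n_i² = 1/4 − 0.2213 = 0.02870, so n_i ≈ 5.90.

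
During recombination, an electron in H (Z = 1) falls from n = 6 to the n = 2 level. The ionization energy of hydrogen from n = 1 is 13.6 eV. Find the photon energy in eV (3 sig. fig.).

E_6 = −13.60/36 = −0.3778 eV and E_2 = −13.60/4 = −3.400 eV.
The photon energy is |E_6 − E_2| = 3.02 eV.

3.02 eV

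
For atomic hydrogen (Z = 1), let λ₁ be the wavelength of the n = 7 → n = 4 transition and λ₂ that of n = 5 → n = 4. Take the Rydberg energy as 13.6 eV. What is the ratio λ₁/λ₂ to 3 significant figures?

λ ∝ 1/ΔE ∝ 1/(1/n_f² − 1/n_i²), and the Z² and hc factors cancel in the ratio.
λ₁/λ₂ = (1/4² − 1/5²)/(1/4² − 1/7²) = 0.02250/0.04209 = 0.535.

0.535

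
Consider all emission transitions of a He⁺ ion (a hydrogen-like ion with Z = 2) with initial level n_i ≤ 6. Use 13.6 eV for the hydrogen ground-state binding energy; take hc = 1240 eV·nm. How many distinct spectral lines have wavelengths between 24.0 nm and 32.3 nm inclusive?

Enumerate all n_i → n_f pairs with 1 ≤ n_f < n_i ≤ 6 and compute λ = 1240 / [13.6·4·(1/n_f² − 1/n_i²)].
Lines falling in [24.0, 32.3] nm: 4→1 (24.31 nm), 3→1 (25.64 nm), 2→1 (30.39 nm).

3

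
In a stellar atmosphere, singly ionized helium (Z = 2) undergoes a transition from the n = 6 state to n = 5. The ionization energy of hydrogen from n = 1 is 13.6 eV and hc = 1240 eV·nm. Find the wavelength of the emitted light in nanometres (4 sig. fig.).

1865 nm

For Z = 2 the level energies scale as Z², so the effective Rydberg energy is 13.6 × 4 = 54.40 eV.
ΔE = 54.40 × (1/5² − 1/6²) = 54.40 × 0.01222 = 0.6649 eV.
λ = hc/ΔE = 1240 / 0.6649 = 1865 nm.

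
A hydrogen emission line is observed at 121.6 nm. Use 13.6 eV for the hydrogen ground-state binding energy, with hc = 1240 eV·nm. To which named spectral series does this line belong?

ΔE = 1240/121.6 = 10.20 eV.
This matches 13.6 × (1/1² − 1/2²), so n_f = 1: the Lyman series.

Lyman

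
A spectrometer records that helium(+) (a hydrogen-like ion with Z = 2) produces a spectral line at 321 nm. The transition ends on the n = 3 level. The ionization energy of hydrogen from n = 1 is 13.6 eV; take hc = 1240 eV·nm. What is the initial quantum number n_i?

The photon energy is ΔE = hc/λ = 1240 / 321 = 3.863 eV.
With Z = 2, ΔE = 54.40 × (1/n_f² − 1/n_i²), so 1/n_f² − 1/n_i² = 0.07101.
With n_f = 3: 1/n_i² = 1/9 − 0.07101 = 0.04010, so n_i ≈ 4.99.

n_i = 5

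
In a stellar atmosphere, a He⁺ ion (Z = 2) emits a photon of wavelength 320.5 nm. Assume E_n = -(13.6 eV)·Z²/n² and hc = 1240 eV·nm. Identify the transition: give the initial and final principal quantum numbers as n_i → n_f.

n_i = 5, n_f = 3

The photon energy is ΔE = hc/λ = 1240 / 320.5 = 3.869 eV.
With Z = 2, ΔE = 54.40 × (1/n_f² − 1/n_i²), so 1/n_f² − 1/n_i² = 0.07112.
Trying n_f = 3 gives 1/n_i² = 0.03999, i.e. n_i ≈ 5; this pair matches.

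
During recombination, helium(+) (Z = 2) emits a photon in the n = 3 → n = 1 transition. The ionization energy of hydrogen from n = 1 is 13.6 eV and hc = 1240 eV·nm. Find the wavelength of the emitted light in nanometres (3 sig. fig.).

For Z = 2 the level energies scale as Z², so the effective Rydberg energy is 13.6 × 4 = 54.40 eV.
ΔE = 54.40 × (1/1² − 1/3²) = 54.40 × 0.8889 = 48.36 eV.
λ = hc/ΔE = 1240 / 48.36 = 25.6 nm.

25.6 nm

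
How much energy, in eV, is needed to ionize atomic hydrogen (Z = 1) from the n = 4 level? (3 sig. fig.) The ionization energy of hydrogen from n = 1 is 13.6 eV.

0.850 eV

E_4 = −13.60/16 = −0.850 eV, so ionization (to E = 0) requires 0.850 eV.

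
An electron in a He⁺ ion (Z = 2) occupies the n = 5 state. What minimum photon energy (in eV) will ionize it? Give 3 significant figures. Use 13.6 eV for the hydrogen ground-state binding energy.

E_n = −13.6 Z²/n² = −54.40/n² eV for Z = 2.
E_5 = −54.40/25 = −2.18 eV, so ionization (to E = 0) requires 2.18 eV.

2.18 eV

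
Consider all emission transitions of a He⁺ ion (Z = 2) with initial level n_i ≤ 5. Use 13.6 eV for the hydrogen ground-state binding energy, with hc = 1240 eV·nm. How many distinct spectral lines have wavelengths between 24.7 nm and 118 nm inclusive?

Enumerate all n_i → n_f pairs with 1 ≤ n_f < n_i ≤ 5 and compute λ = 1240 / [13.6·4·(1/n_f² − 1/n_i²)].
Lines falling in [24.7, 118] nm: 3→1 (25.64 nm), 2→1 (30.39 nm), 5→2 (108.5 nm).

3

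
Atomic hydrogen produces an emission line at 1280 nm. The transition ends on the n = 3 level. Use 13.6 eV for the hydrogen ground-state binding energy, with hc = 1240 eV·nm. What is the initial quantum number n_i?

The photon energy is ΔE = hc/λ = 1240 / 1280 = 0.9688 eV.
With Z = 1, ΔE = 13.60 × (1/n_f² − 1/n_i²), so 1/n_f² − 1/n_i² = 0.07123.
With n_f = 3: 1/n_i² = 1/9 − 0.07123 = 0.03988, so n_i ≈ 5.01.

n_i = 5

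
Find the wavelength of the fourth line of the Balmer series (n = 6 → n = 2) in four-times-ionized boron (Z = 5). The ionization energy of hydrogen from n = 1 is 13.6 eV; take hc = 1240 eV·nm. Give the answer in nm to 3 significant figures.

16.4 nm

The Balmer series terminates on n_f = 2; the fourth line has n_i = 2+4 = 6.
ΔE = 340.0 × (1/2² − 1/6²) = 75.56 eV.
λ = 1240 / 75.56 = 16.4 nm.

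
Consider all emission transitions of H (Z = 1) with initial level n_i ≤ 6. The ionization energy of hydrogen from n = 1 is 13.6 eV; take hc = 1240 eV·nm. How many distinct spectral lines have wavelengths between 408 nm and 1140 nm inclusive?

Enumerate all n_i → n_f pairs with 1 ≤ n_f < n_i ≤ 6 and compute λ = 1240 / [13.6·1·(1/n_f² − 1/n_i²)].
Lines falling in [408, 1140] nm: 6→2 (410.3 nm), 5→2 (434.2 nm), 4→2 (486.3 nm), 3→2 (656.5 nm), 6→3 (1094 nm).

5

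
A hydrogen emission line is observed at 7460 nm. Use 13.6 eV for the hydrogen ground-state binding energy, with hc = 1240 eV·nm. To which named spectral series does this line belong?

Pfund

ΔE = 1240/7460 = 0.1662 eV.
This matches 13.6 × (1/5² − 1/6²), so n_f = 5: the Pfund series.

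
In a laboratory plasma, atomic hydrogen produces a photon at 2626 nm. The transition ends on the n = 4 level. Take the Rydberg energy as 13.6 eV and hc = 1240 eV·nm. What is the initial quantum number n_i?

n_i = 6

The photon energy is ΔE = hc/λ = 1240 / 2626 = 0.4722 eV.
With Z = 1, ΔE = 13.60 × (1/n_f² − 1/n_i²), so 1/n_f² − 1/n_i² = 0.03472.
With n_f = 4: 1/n_i² = 1/16 − 0.03472 = 0.02778, so n_i ≈ 6.00.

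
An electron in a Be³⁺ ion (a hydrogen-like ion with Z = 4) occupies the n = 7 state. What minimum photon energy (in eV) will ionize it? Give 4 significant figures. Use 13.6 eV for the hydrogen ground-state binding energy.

E_n = −13.6 Z²/n² = −217.6/n² eV for Z = 4.
E_7 = −217.6/49 = −4.441 eV, so ionization (to E = 0) requires 4.441 eV.

4.441 eV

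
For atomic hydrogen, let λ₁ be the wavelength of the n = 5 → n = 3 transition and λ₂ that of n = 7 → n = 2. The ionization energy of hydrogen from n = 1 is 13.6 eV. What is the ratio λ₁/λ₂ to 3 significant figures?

3.23

λ ∝ 1/ΔE ∝ 1/(1/n_f² − 1/n_i²), and the Z² and hc factors cancel in the ratio.
λ₁/λ₂ = (1/2² − 1/7²)/(1/3² − 1/5²) = 0.2296/0.07111 = 3.23.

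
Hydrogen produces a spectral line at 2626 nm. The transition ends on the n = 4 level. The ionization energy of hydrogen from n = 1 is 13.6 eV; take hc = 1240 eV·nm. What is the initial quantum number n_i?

n_i = 6

The photon energy is ΔE = hc/λ = 1240 / 2626 = 0.4722 eV.
With Z = 1, ΔE = 13.60 × (1/n_f² − 1/n_i²), so 1/n_f² − 1/n_i² = 0.03472.
With n_f = 4: 1/n_i² = 1/16 − 0.03472 = 0.02778, so n_i ≈ 6.00.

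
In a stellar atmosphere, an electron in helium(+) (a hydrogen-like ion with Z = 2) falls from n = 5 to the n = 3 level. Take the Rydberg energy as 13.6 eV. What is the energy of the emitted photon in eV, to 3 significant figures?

The Bohr energies scale as Z², so for Z = 2: E_n = −54.40/n² eV.
E_5 = −54.40/25 = −2.176 eV and E_3 = −54.40/9 = −6.044 eV.
The photon energy is |E_5 − E_3| = 3.87 eV.

3.87 eV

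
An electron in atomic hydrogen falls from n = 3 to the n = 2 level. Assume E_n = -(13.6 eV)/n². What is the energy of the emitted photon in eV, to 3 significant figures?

1.89 eV

E_3 = −13.60/9 = −1.511 eV and E_2 = −13.60/4 = −3.400 eV.
The photon energy is |E_3 − E_2| = 1.89 eV.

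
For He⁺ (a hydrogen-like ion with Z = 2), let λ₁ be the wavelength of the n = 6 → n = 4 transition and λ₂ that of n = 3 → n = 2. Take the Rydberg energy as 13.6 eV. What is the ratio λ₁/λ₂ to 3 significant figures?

4.00

λ ∝ 1/ΔE ∝ 1/(1/n_f² − 1/n_i²), and the Z² and hc factors cancel in the ratio.
λ₁/λ₂ = (1/2² − 1/3²)/(1/4² − 1/6²) = 0.1389/0.03472 = 4.00.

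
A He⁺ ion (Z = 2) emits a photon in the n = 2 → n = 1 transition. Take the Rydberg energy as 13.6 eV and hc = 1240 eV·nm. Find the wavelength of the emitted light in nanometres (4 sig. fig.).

For Z = 2 the level energies scale as Z², so the effective Rydberg energy is 13.6 × 4 = 54.40 eV.
ΔE = 54.40 × (1/1² − 1/2²) = 54.40 × 0.7500 = 40.80 eV.
λ = hc/ΔE = 1240 / 40.80 = 30.39 nm.

30.39 nm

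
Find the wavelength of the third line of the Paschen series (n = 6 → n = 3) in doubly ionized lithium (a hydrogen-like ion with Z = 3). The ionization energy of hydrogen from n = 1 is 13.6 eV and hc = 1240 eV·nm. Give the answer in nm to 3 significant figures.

122 nm

The Paschen series terminates on n_f = 3; the third line has n_i = 3+3 = 6.
ΔE = 122.4 × (1/3² − 1/6²) = 10.20 eV.
λ = 1240 / 10.20 = 122 nm.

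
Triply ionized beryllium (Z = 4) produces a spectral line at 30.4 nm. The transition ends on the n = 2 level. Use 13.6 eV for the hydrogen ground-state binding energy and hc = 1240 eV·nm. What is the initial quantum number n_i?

n_i = 4

The photon energy is ΔE = hc/λ = 1240 / 30.4 = 40.79 eV.
With Z = 4, ΔE = 217.6 × (1/n_f² − 1/n_i²), so 1/n_f² − 1/n_i² = 0.1875.
With n_f = 2: 1/n_i² = 1/4 − 0.1875 = 0.06255, so n_i ≈ 4.00.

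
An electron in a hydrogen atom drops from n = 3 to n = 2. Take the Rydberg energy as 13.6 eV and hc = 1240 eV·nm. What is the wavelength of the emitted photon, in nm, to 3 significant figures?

656 nm

ΔE = 13.60 × (1/2² − 1/3²) = 13.60 × 0.1389 = 1.889 eV.
λ = hc/ΔE = 1240 / 1.889 = 656 nm.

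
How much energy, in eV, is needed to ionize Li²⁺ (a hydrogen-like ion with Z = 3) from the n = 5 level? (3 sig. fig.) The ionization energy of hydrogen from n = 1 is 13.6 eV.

E_n = −13.6 Z²/n² = −122.4/n² eV for Z = 3.
E_5 = −122.4/25 = −4.90 eV, so ionization (to E = 0) requires 4.90 eV.

4.90 eV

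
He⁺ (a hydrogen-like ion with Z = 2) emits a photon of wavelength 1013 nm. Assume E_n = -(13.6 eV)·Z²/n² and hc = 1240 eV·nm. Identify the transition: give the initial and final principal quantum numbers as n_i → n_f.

The photon energy is ΔE = hc/λ = 1240 / 1013 = 1.224 eV.
With Z = 2, ΔE = 54.40 × (1/n_f² − 1/n_i²), so 1/n_f² − 1/n_i² = 0.02250.
Trying n_f = 4 gives 1/n_i² = 0.04000, i.e. n_i ≈ 5; this pair matches.

n_i = 5, n_f = 4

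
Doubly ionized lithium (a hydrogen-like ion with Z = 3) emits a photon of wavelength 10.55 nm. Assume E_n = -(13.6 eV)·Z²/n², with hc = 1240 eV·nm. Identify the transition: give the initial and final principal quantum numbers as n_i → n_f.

The photon energy is ΔE = hc/λ = 1240 / 10.55 = 117.5 eV.
With Z = 3, ΔE = 122.4 × (1/n_f² − 1/n_i²), so 1/n_f² − 1/n_i² = 0.9603.
Trying n_f = 1 gives 1/n_i² = 0.03974, i.e. n_i ≈ 5; this pair matches.

n_i = 5, n_f = 1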